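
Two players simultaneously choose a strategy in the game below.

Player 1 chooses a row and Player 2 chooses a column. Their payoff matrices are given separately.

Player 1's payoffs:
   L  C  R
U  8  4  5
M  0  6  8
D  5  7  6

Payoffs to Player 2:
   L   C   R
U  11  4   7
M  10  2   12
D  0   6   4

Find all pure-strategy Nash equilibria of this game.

(U, L): Player 1 gets 8, best alternative 5; Player 2 gets 11, best alternative 7. No profitable deviation — NE.
(U, C): Player 1 can switch to M (4 → 6). Not NE.
(U, R): Player 1 can switch to M (5 → 8). Not NE.
(M, L): Player 1 can switch to U (0 → 8). Not NE.
(M, C): Player 1 can switch to D (6 → 7). Not NE.
(M, R): Player 1 gets 8, best alternative 6; Player 2 gets 12, best alternative 10. No profitable deviation — NE.
(D, L): Player 1 can switch to U (5 → 8). Not NE.
(D, C): Player 1 gets 7, best alternative 6; Player 2 gets 6, best alternative 4. No profitable deviation — NE.
(D, R): Player 1 can switch to M (6 → 8). Not NE.

Pure-strategy Nash equilibria: (U, L); (M, R); (D, C)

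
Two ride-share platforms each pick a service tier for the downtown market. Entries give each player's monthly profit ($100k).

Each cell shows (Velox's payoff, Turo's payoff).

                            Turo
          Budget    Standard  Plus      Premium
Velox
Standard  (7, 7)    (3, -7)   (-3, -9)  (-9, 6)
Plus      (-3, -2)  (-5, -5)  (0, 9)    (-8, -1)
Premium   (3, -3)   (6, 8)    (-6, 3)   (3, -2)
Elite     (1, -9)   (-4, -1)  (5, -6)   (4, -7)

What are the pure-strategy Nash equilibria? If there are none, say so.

Velox against Budget: payoffs 7, -3, 3, 1 → best response Standard.
Velox against Standard: payoffs 3, -5, 6, -4 → best response Premium.
Velox against Plus: payoffs -3, 0, -6, 5 → best response Elite.
Velox against Premium: payoffs -9, -8, 3, 4 → best response Elite.
Turo against Standard: payoffs 7, -7, -9, 6 → best response Budget.
Turo against Plus: payoffs -2, -5, 9, -1 → best response Plus.
Turo against Premium: payoffs -3, 8, 3, -2 → best response Standard.
Turo against Elite: payoffs -9, -1, -6, -7 → best response Standard.
Mutual best responses: (Standard, Budget); (Premium, Standard).

The pure Nash equilibria are (Standard, Budget); (Premium, Standard).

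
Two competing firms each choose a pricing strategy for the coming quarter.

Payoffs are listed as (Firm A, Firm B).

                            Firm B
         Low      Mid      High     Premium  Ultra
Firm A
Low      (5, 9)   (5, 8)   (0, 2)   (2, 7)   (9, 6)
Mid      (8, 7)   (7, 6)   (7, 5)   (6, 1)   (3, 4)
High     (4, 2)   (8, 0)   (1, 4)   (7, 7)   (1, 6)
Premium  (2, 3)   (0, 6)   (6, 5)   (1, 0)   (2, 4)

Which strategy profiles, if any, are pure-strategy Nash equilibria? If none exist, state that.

The pure Nash equilibria are (Mid, Low), (High, Premium).

Firm A against Low: payoffs 5, 8, 4, 2 → best response Mid.
Firm A against Mid: payoffs 5, 7, 8, 0 → best response High.
Firm A against High: payoffs 0, 7, 1, 6 → best response Mid.
Firm A against Premium: payoffs 2, 6, 7, 1 → best response High.
Firm A against Ultra: payoffs 9, 3, 1, 2 → best response Low.
Firm B against Low: payoffs 9, 8, 2, 7, 6 → best response Low.
Firm B against Mid: payoffs 7, 6, 5, 1, 4 → best response Low.
Firm B against High: payoffs 2, 0, 4, 7, 6 → best response Premium.
Firm B against Premium: payoffs 3, 6, 5, 0, 4 → best response Mid.
Mutual best responses: (Mid, Low); (High, Premium).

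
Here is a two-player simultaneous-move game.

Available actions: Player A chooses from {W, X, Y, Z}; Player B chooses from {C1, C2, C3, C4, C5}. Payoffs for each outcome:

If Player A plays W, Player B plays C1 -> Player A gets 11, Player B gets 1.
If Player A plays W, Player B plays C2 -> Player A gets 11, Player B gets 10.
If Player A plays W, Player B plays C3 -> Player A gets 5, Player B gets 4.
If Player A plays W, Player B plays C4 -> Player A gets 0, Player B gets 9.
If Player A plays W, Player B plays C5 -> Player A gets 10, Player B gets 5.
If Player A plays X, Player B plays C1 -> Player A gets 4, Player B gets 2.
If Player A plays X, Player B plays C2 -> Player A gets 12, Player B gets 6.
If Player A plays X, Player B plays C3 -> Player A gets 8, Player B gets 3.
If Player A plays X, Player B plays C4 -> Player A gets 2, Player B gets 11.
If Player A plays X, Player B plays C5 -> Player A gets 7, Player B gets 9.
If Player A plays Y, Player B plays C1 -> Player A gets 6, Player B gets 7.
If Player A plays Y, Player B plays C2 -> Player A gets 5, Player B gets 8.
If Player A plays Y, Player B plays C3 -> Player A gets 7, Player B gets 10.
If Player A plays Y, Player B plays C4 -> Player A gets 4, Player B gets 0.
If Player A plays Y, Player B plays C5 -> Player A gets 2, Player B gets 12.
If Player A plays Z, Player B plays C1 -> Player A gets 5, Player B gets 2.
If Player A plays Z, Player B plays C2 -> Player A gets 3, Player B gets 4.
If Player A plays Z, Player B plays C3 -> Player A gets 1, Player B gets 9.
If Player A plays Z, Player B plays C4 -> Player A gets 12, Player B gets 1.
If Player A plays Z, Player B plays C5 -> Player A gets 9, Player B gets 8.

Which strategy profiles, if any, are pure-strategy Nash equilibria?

Player A against C1: payoffs 11, 4, 6, 5 → best response W.
Player A against C2: payoffs 11, 12, 5, 3 → best response X.
Player A against C3: payoffs 5, 8, 7, 1 → best response X.
Player A against C4: payoffs 0, 2, 4, 12 → best response Z.
Player A against C5: payoffs 10, 7, 2, 9 → best response W.
Player B against W: payoffs 1, 10, 4, 9, 5 → best response C2.
Player B against X: payoffs 2, 6, 3, 11, 9 → best response C4.
Player B against Y: payoffs 7, 8, 10, 0, 12 → best response C5.
Player B against Z: payoffs 2, 4, 9, 1, 8 → best response C3.
No profile is a mutual best response for all players.

none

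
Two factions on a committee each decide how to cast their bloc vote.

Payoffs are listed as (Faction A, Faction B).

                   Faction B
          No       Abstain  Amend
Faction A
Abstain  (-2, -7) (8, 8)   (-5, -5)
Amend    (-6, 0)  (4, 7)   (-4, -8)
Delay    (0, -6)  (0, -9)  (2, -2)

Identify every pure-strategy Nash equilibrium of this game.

Faction A against No: payoffs -2, -6, 0 → best response Delay.
Faction A against Abstain: payoffs 8, 4, 0 → best response Abstain.
Faction A against Amend: payoffs -5, -4, 2 → best response Delay.
Faction B against Abstain: payoffs -7, 8, -5 → best response Abstain.
Faction B against Amend: payoffs 0, 7, -8 → best response Abstain.
Faction B against Delay: payoffs -6, -9, -2 → best response Amend.
Mutual best responses: (Abstain, Abstain); (Delay, Amend).

(Abstain, Abstain), (Delay, Amend)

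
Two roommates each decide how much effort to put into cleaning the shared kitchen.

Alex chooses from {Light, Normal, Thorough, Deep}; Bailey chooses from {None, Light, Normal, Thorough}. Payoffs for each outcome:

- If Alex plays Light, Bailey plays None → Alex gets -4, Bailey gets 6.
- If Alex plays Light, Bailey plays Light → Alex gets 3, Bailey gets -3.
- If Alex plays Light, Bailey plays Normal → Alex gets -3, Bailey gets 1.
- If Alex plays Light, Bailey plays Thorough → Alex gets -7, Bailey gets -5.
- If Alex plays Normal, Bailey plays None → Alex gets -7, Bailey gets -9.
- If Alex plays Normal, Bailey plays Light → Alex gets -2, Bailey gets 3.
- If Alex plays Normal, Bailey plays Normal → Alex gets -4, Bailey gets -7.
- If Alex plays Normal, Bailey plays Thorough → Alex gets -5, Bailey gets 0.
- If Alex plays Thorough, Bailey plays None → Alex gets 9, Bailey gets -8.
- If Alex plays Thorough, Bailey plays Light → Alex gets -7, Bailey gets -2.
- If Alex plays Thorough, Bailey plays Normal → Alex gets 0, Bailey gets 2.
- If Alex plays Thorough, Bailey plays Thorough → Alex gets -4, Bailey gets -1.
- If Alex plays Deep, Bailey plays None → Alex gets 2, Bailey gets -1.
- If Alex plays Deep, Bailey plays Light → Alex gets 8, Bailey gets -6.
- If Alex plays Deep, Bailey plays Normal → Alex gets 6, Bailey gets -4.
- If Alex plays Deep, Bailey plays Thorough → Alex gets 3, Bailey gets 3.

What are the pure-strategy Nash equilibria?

(Light, None): Alex can switch to Thorough (-4 → 9). Not NE.
(Light, Light): Alex can switch to Deep (3 → 8). Not NE.
(Light, Normal): Alex can switch to Thorough (-3 → 0). Not NE.
(Light, Thorough): Alex can switch to Normal (-7 → -5). Not NE.
(Normal, None): Alex can switch to Light (-7 → -4). Not NE.
(Normal, Light): Alex can switch to Light (-2 → 3). Not NE.
(Normal, Normal): Alex can switch to Light (-4 → -3). Not NE.
(Normal, Thorough): Alex can switch to Thorough (-5 → -4). Not NE.
(Thorough, None): Bailey can switch to Light (-8 → -2). Not NE.
(Thorough, Light): Alex can switch to Light (-7 → 3). Not NE.
(Thorough, Normal): Alex can switch to Deep (0 → 6). Not NE.
(Thorough, Thorough): Alex can switch to Deep (-4 → 3). Not NE.
(Deep, Thorough): Alex gets 3, best alternative -4; Bailey gets 3, best alternative -1. No profitable deviation — NE.
(The remaining 3 profiles each have a profitable deviation by the same check.)

The unique pure-strategy Nash equilibrium is (Deep, Thorough).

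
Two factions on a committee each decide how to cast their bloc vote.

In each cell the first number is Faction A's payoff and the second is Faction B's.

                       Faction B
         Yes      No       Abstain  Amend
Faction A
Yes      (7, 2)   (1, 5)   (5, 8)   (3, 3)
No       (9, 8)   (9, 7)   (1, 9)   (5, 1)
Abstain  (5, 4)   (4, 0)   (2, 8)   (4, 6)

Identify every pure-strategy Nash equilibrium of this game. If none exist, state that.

The unique pure-strategy Nash equilibrium is (Yes, Abstain).

Check each profile: it is a Nash equilibrium iff no player can strictly gain by switching unilaterally.
(Yes, Yes): Faction A can switch to No (7 → 9). Not NE.
(Yes, No): Faction A can switch to No (1 → 9). Not NE.
(Yes, Abstain): Faction A gets 5, best alternative 2; Faction B gets 8, best alternative 5. No profitable deviation — NE.
(Yes, Amend): Faction A can switch to No (3 → 5). Not NE.
(No, Yes): Faction B can switch to Abstain (8 → 9). Not NE.
(No, No): Faction B can switch to Yes (7 → 8). Not NE.
(No, Abstain): Faction A can switch to Yes (1 → 5). Not NE.
(The remaining 5 profiles each have a profitable deviation by the same check.)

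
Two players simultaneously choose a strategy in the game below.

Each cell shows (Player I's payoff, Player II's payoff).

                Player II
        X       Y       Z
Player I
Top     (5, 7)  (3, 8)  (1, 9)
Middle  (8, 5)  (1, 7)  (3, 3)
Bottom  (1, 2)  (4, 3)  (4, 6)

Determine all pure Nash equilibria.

Player I against X: payoffs 5, 8, 1 → best response Middle.
Player I against Y: payoffs 3, 1, 4 → best response Bottom.
Player I against Z: payoffs 1, 3, 4 → best response Bottom.
Player II against Top: payoffs 7, 8, 9 → best response Z.
Player II against Middle: payoffs 5, 7, 3 → best response Y.
Player II against Bottom: payoffs 2, 3, 6 → best response Z.
Mutual best responses: (Bottom, Z).

Pure NE: (Bottom, Z)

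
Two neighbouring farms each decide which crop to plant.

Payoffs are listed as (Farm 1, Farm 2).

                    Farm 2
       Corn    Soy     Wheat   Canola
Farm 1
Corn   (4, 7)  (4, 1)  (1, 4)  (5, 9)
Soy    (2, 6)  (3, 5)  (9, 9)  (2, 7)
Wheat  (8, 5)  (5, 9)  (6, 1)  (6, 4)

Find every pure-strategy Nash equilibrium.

Farm 1 against Corn: payoffs 4, 2, 8 → best response Wheat.
Farm 1 against Soy: payoffs 4, 3, 5 → best response Wheat.
Farm 1 against Wheat: payoffs 1, 9, 6 → best response Soy.
Farm 1 against Canola: payoffs 5, 2, 6 → best response Wheat.
Farm 2 against Corn: payoffs 7, 1, 4, 9 → best response Canola.
Farm 2 against Soy: payoffs 6, 5, 9, 7 → best response Wheat.
Farm 2 against Wheat: payoffs 5, 9, 1, 4 → best response Soy.
Mutual best responses: (Soy, Wheat); (Wheat, Soy).

(Soy, Wheat); (Wheat, Soy)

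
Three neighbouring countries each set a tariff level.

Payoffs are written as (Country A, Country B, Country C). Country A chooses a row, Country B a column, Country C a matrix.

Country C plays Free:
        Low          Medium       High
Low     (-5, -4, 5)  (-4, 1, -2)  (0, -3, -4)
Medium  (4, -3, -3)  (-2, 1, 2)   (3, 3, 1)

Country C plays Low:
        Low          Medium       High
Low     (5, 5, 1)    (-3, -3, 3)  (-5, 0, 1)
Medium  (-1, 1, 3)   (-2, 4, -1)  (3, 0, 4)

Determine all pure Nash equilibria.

For each player, find the best response to each opponent profile; mutual best responses are the pure NE.
Country A against (Low, Free): payoffs -5, 4 → best response Medium.
Country A against (Low, Low): payoffs 5, -1 → best response Low.
Country A against (Medium, Free): payoffs -4, -2 → best response Medium.
Country A against (Medium, Low): payoffs -3, -2 → best response Medium.
Country A against (High, Free): payoffs 0, 3 → best response Medium.
Country A against (High, Low): payoffs -5, 3 → best response Medium.
Country B against (Low, Free): payoffs -4, 1, -3 → best response Medium.
Country B against (Low, Low): payoffs 5, -3, 0 → best response Low.
Country B against (Medium, Free): payoffs -3, 1, 3 → best response High.
Country B against (Medium, Low): payoffs 1, 4, 0 → best response Medium.
Country C against (Low, Low): payoffs 5, 1 → best response Free.
Country C against (Low, Medium): payoffs -2, 3 → best response Low.
Country C against (Low, High): payoffs -4, 1 → best response Low.
Country C against (Medium, Low): payoffs -3, 3 → best response Low.
Country C against (Medium, Medium): payoffs 2, -1 → best response Free.
Country C against (Medium, High): payoffs 1, 4 → best response Low.
No profile is a mutual best response for all players.

This game has no pure Nash equilibrium.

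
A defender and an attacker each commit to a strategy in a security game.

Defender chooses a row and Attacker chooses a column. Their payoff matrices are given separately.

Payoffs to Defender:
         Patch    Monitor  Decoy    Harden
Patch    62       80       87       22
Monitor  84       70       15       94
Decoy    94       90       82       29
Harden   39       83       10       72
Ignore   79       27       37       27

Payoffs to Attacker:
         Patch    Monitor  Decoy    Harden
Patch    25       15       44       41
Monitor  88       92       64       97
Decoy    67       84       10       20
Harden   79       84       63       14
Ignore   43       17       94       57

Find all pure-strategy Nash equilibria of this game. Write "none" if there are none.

Pure-strategy Nash equilibria: (Patch, Decoy), (Monitor, Harden), (Decoy, Monitor)

Defender against Patch: payoffs 62, 84, 94, 39, 79 → best response Decoy.
Defender against Monitor: payoffs 80, 70, 90, 83, 27 → best response Decoy.
Defender against Decoy: payoffs 87, 15, 82, 10, 37 → best response Patch.
Defender against Harden: payoffs 22, 94, 29, 72, 27 → best response Monitor.
Attacker against Patch: payoffs 25, 15, 44, 41 → best response Decoy.
Attacker against Monitor: payoffs 88, 92, 64, 97 → best response Harden.
Attacker against Decoy: payoffs 67, 84, 10, 20 → best response Monitor.
Attacker against Harden: payoffs 79, 84, 63, 14 → best response Monitor.
Attacker against Ignore: payoffs 43, 17, 94, 57 → best response Decoy.
Mutual best responses: (Patch, Decoy); (Monitor, Harden); (Decoy, Monitor).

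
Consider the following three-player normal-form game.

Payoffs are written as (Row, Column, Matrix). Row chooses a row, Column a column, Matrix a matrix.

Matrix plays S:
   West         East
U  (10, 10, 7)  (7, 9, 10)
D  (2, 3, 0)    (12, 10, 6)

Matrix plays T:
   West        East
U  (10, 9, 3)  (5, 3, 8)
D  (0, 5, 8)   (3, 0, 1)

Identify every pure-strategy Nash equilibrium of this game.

Row against (West, S): payoffs 10, 2 → best response U.
Row against (West, T): payoffs 10, 0 → best response U.
Row against (East, S): payoffs 7, 12 → best response D.
Row against (East, T): payoffs 5, 3 → best response U.
Column against (U, S): payoffs 10, 9 → best response West.
Column against (U, T): payoffs 9, 3 → best response West.
Column against (D, S): payoffs 3, 10 → best response East.
Column against (D, T): payoffs 5, 0 → best response West.
Matrix against (U, West): payoffs 7, 3 → best response S.
Matrix against (U, East): payoffs 10, 8 → best response S.
Matrix against (D, West): payoffs 0, 8 → best response T.
Matrix against (D, East): payoffs 6, 1 → best response S.
Mutual best responses: (U, West, S); (D, East, S).

Pure-strategy Nash equilibria: (U, West, S); (D, East, S)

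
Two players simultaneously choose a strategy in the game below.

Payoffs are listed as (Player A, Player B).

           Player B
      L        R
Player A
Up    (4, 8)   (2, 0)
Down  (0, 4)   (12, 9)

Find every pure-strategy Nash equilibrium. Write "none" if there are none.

Player A against L: payoffs 4, 0 → best response Up.
Player A against R: payoffs 2, 12 → best response Down.
Player B against Up: payoffs 8, 0 → best response L.
Player B against Down: payoffs 4, 9 → best response R.
Mutual best responses: (Up, L); (Down, R).

(Up, L); (Down, R)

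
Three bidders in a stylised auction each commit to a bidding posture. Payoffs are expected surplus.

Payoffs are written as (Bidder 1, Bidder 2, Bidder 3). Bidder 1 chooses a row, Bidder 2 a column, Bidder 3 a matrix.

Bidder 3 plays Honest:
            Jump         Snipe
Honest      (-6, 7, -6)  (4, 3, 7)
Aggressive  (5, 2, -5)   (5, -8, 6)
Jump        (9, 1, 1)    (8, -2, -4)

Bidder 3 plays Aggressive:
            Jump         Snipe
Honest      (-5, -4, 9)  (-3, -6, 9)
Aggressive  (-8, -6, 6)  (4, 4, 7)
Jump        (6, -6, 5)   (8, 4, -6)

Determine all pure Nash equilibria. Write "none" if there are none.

For each strategy profile, look for a profitable unilateral deviation.
(Honest, Jump, Honest): Bidder 1 can switch to Aggressive (-6 → 5). Not NE.
(Honest, Jump, Aggressive): Bidder 1 can switch to Jump (-5 → 6). Not NE.
(Honest, Snipe, Honest): Bidder 1 can switch to Aggressive (4 → 5). Not NE.
(Honest, Snipe, Aggressive): Bidder 1 can switch to Aggressive (-3 → 4). Not NE.
(Aggressive, Jump, Honest): Bidder 1 can switch to Jump (5 → 9). Not NE.
(Aggressive, Jump, Aggressive): Bidder 1 can switch to Honest (-8 → -5). Not NE.
(Aggressive, Snipe, Honest): Bidder 1 can switch to Jump (5 → 8). Not NE.
(Aggressive, Snipe, Aggressive): Bidder 1 can switch to Jump (4 → 8). Not NE.
(The remaining 4 profiles each have a profitable deviation by the same check.)

This game has no pure Nash equilibrium.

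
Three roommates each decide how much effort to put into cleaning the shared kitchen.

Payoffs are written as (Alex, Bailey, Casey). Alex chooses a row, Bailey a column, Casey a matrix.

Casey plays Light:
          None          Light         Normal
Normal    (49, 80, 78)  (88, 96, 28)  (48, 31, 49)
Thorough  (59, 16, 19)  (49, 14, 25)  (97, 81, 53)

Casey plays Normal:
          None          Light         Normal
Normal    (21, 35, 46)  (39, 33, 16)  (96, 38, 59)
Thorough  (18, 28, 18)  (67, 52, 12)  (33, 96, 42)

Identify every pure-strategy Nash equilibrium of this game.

The pure Nash equilibria are (Normal, Light, Light), (Normal, Normal, Normal), (Thorough, Normal, Light).

For each strategy profile, look for a profitable unilateral deviation.
(Normal, None, Light): Alex can switch to Thorough (49 → 59). Not NE.
(Normal, None, Normal): Bailey can switch to Normal (35 → 38). Not NE.
(Normal, Light, Light): Alex gets 88, best alternative 49; Bailey gets 96, best alternative 80; Casey gets 28, best alternative 16. No profitable deviation — NE.
(Normal, Light, Normal): Alex can switch to Thorough (39 → 67). Not NE.
(Normal, Normal, Light): Alex can switch to Thorough (48 → 97). Not NE.
(Normal, Normal, Normal): Alex gets 96, best alternative 33; Bailey gets 38, best alternative 35; Casey gets 59, best alternative 49. No profitable deviation — NE.
(Thorough, None, Light): Bailey can switch to Normal (16 → 81). Not NE.
(Thorough, None, Normal): Alex can switch to Normal (18 → 21). Not NE.
(Thorough, Light, Light): Alex can switch to Normal (49 → 88). Not NE.
(Thorough, Light, Normal): Bailey can switch to Normal (52 → 96). Not NE.
(Thorough, Normal, Light): Alex gets 97, best alternative 48; Bailey gets 81, best alternative 16; Casey gets 53, best alternative 42. No profitable deviation — NE.
(Thorough, Normal, Normal): Alex can switch to Normal (33 → 96). Not NE.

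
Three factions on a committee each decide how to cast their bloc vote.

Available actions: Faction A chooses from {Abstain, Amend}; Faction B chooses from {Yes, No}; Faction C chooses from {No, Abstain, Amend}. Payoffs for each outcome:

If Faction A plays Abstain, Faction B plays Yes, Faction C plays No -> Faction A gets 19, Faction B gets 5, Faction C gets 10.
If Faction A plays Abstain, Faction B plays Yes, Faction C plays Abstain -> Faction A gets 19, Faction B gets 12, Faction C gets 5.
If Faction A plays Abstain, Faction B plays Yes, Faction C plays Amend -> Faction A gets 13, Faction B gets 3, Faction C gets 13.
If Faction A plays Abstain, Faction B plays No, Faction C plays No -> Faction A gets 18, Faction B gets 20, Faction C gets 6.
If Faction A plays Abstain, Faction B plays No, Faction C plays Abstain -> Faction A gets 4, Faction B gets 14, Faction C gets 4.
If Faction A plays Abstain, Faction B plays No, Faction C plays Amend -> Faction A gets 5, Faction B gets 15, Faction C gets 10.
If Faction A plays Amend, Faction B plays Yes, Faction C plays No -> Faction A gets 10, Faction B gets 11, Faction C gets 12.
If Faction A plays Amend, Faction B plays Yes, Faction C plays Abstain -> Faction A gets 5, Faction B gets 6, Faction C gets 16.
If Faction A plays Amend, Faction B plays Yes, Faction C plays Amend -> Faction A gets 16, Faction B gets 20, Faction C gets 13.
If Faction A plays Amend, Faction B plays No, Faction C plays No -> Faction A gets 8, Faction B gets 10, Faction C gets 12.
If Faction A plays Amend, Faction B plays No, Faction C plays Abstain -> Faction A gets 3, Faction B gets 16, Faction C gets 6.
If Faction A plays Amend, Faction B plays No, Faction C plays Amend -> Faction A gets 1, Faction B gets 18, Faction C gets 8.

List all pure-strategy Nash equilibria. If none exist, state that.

Pure NE: (Abstain, No, Amend)

For each strategy profile, look for a profitable unilateral deviation.
(Abstain, Yes, No): Faction B can switch to No (5 → 20). Not NE.
(Abstain, Yes, Abstain): Faction B can switch to No (12 → 14). Not NE.
(Abstain, Yes, Amend): Faction A can switch to Amend (13 → 16). Not NE.
(Abstain, No, No): Faction C can switch to Amend (6 → 10). Not NE.
(Abstain, No, Abstain): Faction C can switch to No (4 → 6). Not NE.
(Abstain, No, Amend): Faction A gets 5, best alternative 1; Faction B gets 15, best alternative 3; Faction C gets 10, best alternative 6. No profitable deviation — NE.
(Amend, Yes, No): Faction A can switch to Abstain (10 → 19). Not NE.
(Amend, Yes, Abstain): Faction A can switch to Abstain (5 → 19). Not NE.
(Amend, Yes, Amend): Faction C can switch to Abstain (13 → 16). Not NE.
(Amend, No, No): Faction A can switch to Abstain (8 → 18). Not NE.
(Amend, No, Abstain): Faction A can switch to Abstain (3 → 4). Not NE.
(The remaining 1 profile has a profitable deviation by the same check.)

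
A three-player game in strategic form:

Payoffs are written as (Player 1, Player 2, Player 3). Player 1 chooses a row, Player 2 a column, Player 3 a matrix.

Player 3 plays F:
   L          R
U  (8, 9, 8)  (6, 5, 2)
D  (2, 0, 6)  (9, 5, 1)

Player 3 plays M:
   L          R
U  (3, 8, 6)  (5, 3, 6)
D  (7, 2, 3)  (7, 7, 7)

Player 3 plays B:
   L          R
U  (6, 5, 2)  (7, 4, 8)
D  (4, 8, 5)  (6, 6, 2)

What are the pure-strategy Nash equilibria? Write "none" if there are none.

Pure-strategy Nash equilibria: (U, L, F); (D, R, M)

Player 1 against (L, F): payoffs 8, 2 → best response U.
Player 1 against (L, M): payoffs 3, 7 → best response D.
Player 1 against (L, B): payoffs 6, 4 → best response U.
Player 1 against (R, F): payoffs 6, 9 → best response D.
Player 1 against (R, M): payoffs 5, 7 → best response D.
Player 1 against (R, B): payoffs 7, 6 → best response U.
Player 2 against (U, F): payoffs 9, 5 → best response L.
Player 2 against (U, M): payoffs 8, 3 → best response L.
Player 2 against (U, B): payoffs 5, 4 → best response L.
Player 2 against (D, F): payoffs 0, 5 → best response R.
Player 2 against (D, M): payoffs 2, 7 → best response R.
Player 2 against (D, B): payoffs 8, 6 → best response L.
Player 3 against (U, L): payoffs 8, 6, 2 → best response F.
Player 3 against (U, R): payoffs 2, 6, 8 → best response B.
Player 3 against (D, L): payoffs 6, 3, 5 → best response F.
Player 3 against (D, R): payoffs 1, 7, 2 → best response M.
Mutual best responses: (U, L, F); (D, R, M).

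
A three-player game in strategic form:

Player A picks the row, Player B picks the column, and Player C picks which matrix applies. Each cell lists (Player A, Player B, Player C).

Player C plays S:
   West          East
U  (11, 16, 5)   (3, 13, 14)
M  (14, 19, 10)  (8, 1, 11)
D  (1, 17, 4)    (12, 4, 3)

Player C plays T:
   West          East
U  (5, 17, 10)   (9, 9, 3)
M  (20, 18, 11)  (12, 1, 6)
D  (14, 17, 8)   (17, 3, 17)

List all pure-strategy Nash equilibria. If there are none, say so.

(U, West, S): Player A can switch to M (11 → 14). Not NE.
(U, West, T): Player A can switch to M (5 → 20). Not NE.
(U, East, S): Player A can switch to M (3 → 8). Not NE.
(U, East, T): Player A can switch to M (9 → 12). Not NE.
(M, West, S): Player C can switch to T (10 → 11). Not NE.
(M, West, T): Player A gets 20, best alternative 14; Player B gets 18, best alternative 1; Player C gets 11, best alternative 10. No profitable deviation — NE.
(M, East, S): Player A can switch to D (8 → 12). Not NE.
(The remaining 5 profiles each have a profitable deviation by the same check.)

(M, West, T)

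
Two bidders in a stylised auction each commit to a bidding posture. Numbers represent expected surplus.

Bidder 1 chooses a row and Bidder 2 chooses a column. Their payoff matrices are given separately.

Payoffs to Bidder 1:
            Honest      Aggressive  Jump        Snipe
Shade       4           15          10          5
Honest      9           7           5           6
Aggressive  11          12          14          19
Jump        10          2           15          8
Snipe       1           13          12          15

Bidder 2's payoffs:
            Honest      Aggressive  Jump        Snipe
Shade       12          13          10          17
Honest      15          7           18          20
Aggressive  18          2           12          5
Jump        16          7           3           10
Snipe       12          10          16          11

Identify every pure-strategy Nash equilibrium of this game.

Bidder 1 against Honest: payoffs 4, 9, 11, 10, 1 → best response Aggressive.
Bidder 1 against Aggressive: payoffs 15, 7, 12, 2, 13 → best response Shade.
Bidder 1 against Jump: payoffs 10, 5, 14, 15, 12 → best response Jump.
Bidder 1 against Snipe: payoffs 5, 6, 19, 8, 15 → best response Aggressive.
Bidder 2 against Shade: payoffs 12, 13, 10, 17 → best response Snipe.
Bidder 2 against Honest: payoffs 15, 7, 18, 20 → best response Snipe.
Bidder 2 against Aggressive: payoffs 18, 2, 12, 5 → best response Honest.
Bidder 2 against Jump: payoffs 16, 7, 3, 10 → best response Honest.
Bidder 2 against Snipe: payoffs 12, 10, 16, 11 → best response Jump.
Mutual best responses: (Aggressive, Honest).

The unique pure-strategy Nash equilibrium is (Aggressive, Honest).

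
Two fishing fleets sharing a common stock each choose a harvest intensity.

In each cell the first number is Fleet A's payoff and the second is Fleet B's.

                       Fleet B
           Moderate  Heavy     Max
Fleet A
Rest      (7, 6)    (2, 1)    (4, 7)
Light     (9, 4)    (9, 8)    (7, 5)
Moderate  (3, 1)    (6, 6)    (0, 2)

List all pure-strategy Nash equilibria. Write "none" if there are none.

(Light, Heavy)

For each player, find the best response to each opponent profile; mutual best responses are the pure NE.
Fleet A against Moderate: payoffs 7, 9, 3 → best response Light.
Fleet A against Heavy: payoffs 2, 9, 6 → best response Light.
Fleet A against Max: payoffs 4, 7, 0 → best response Light.
Fleet B against Rest: payoffs 6, 1, 7 → best response Max.
Fleet B against Light: payoffs 4, 8, 5 → best response Heavy.
Fleet B against Moderate: payoffs 1, 6, 2 → best response Heavy.
Mutual best responses: (Light, Heavy).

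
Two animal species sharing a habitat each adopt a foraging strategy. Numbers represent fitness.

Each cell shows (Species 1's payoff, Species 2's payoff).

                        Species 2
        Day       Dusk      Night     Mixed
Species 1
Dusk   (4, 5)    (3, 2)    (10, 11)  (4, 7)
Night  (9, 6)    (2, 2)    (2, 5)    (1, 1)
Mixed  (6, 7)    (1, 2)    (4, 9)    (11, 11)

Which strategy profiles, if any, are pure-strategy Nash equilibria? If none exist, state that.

(Dusk, Day): Species 1 can switch to Night (4 → 9). Not NE.
(Dusk, Dusk): Species 2 can switch to Day (2 → 5). Not NE.
(Dusk, Night): Species 1 gets 10, best alternative 4; Species 2 gets 11, best alternative 7. No profitable deviation — NE.
(Dusk, Mixed): Species 1 can switch to Mixed (4 → 11). Not NE.
(Night, Day): Species 1 gets 9, best alternative 6; Species 2 gets 6, best alternative 5. No profitable deviation — NE.
(Night, Dusk): Species 1 can switch to Dusk (2 → 3). Not NE.
(Night, Night): Species 1 can switch to Dusk (2 → 10). Not NE.
(Night, Mixed): Species 1 can switch to Dusk (1 → 4). Not NE.
(Mixed, Day): Species 1 can switch to Night (6 → 9). Not NE.
(Mixed, Dusk): Species 1 can switch to Dusk (1 → 3). Not NE.
(Mixed, Night): Species 1 can switch to Dusk (4 → 10). Not NE.
(Mixed, Mixed): Species 1 gets 11, best alternative 4; Species 2 gets 11, best alternative 9. No profitable deviation — NE.

The pure Nash equilibria are (Dusk, Night); (Night, Day); (Mixed, Mixed).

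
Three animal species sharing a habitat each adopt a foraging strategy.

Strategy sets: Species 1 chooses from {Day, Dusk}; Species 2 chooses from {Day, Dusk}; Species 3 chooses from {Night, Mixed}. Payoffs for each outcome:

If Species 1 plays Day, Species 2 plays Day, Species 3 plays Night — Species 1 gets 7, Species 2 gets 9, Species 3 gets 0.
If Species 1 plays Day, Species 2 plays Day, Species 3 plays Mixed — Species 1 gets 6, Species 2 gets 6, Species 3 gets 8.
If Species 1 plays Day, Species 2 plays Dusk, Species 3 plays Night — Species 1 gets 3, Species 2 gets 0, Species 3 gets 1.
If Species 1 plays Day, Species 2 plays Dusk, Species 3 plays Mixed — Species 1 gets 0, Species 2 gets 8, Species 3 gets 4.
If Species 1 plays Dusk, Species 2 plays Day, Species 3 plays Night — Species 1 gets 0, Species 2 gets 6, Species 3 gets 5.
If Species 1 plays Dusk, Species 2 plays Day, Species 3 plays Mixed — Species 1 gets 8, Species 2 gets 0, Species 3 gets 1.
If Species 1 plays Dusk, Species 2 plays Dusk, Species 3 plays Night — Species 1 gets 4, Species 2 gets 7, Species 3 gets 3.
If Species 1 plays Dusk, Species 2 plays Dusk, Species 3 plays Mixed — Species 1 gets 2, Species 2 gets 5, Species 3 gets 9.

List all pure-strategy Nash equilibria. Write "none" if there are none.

(Day, Day, Night): Species 3 can switch to Mixed (0 → 8). Not NE.
(Day, Day, Mixed): Species 1 can switch to Dusk (6 → 8). Not NE.
(Day, Dusk, Night): Species 1 can switch to Dusk (3 → 4). Not NE.
(Day, Dusk, Mixed): Species 1 can switch to Dusk (0 → 2). Not NE.
(Dusk, Day, Night): Species 1 can switch to Day (0 → 7). Not NE.
(Dusk, Day, Mixed): Species 2 can switch to Dusk (0 → 5). Not NE.
(Dusk, Dusk, Night): Species 3 can switch to Mixed (3 → 9). Not NE.
(Dusk, Dusk, Mixed): Species 1 gets 2, best alternative 0; Species 2 gets 5, best alternative 0; Species 3 gets 9, best alternative 3. No profitable deviation — NE.

(Dusk, Dusk, Mixed)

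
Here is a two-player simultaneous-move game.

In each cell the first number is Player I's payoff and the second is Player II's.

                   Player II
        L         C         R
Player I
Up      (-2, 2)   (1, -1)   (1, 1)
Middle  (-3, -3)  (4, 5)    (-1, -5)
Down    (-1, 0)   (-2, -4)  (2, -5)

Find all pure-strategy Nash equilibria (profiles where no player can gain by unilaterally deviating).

The pure Nash equilibria are (Middle, C); (Down, L).

(Up, L): Player I can switch to Down (-2 → -1). Not NE.
(Up, C): Player I can switch to Middle (1 → 4). Not NE.
(Up, R): Player I can switch to Down (1 → 2). Not NE.
(Middle, L): Player I can switch to Up (-3 → -2). Not NE.
(Middle, C): Player I gets 4, best alternative 1; Player II gets 5, best alternative -3. No profitable deviation — NE.
(Middle, R): Player I can switch to Up (-1 → 1). Not NE.
(Down, L): Player I gets -1, best alternative -2; Player II gets 0, best alternative -4. No profitable deviation — NE.
(Down, C): Player I can switch to Up (-2 → 1). Not NE.
(Down, R): Player II can switch to L (-5 → 0). Not NE.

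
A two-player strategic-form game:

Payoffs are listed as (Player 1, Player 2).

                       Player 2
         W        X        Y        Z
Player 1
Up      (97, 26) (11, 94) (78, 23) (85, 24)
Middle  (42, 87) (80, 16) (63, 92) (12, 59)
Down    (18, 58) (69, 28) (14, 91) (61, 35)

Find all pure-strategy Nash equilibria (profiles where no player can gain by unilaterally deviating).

No pure-strategy Nash equilibrium.

(Up, W): Player 2 can switch to X (26 → 94). Not NE.
(Up, X): Player 1 can switch to Middle (11 → 80). Not NE.
(Up, Y): Player 2 can switch to W (23 → 26). Not NE.
(Up, Z): Player 2 can switch to W (24 → 26). Not NE.
(Middle, W): Player 1 can switch to Up (42 → 97). Not NE.
(Middle, X): Player 2 can switch to W (16 → 87). Not NE.
(Middle, Y): Player 1 can switch to Up (63 → 78). Not NE.
(Middle, Z): Player 1 can switch to Up (12 → 85). Not NE.
(Down, W): Player 1 can switch to Up (18 → 97). Not NE.
(Down, X): Player 1 can switch to Middle (69 → 80). Not NE.
(Down, Y): Player 1 can switch to Up (14 → 78). Not NE.
(Down, Z): Player 1 can switch to Up (61 → 85). Not NE.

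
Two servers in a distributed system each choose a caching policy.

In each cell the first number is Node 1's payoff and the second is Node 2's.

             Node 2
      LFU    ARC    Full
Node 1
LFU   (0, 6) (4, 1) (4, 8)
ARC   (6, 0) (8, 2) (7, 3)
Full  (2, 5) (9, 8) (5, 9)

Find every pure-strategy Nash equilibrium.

Node 1 against LFU: payoffs 0, 6, 2 → best response ARC.
Node 1 against ARC: payoffs 4, 8, 9 → best response Full.
Node 1 against Full: payoffs 4, 7, 5 → best response ARC.
Node 2 against LFU: payoffs 6, 1, 8 → best response Full.
Node 2 against ARC: payoffs 0, 2, 3 → best response Full.
Node 2 against Full: payoffs 5, 8, 9 → best response Full.
Mutual best responses: (ARC, Full).

(ARC, Full)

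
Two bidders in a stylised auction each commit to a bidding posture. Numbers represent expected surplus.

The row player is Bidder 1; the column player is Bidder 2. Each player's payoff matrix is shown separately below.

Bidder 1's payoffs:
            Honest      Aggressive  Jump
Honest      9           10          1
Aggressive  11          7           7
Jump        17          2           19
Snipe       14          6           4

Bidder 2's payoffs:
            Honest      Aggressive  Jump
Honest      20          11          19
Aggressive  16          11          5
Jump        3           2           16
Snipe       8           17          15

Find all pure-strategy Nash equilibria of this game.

The unique pure-strategy Nash equilibrium is (Jump, Jump).

Check each profile: it is a Nash equilibrium iff no player can strictly gain by switching unilaterally.
(Honest, Honest): Bidder 1 can switch to Aggressive (9 → 11). Not NE.
(Honest, Aggressive): Bidder 2 can switch to Honest (11 → 20). Not NE.
(Honest, Jump): Bidder 1 can switch to Aggressive (1 → 7). Not NE.
(Aggressive, Honest): Bidder 1 can switch to Jump (11 → 17). Not NE.
(Aggressive, Aggressive): Bidder 1 can switch to Honest (7 → 10). Not NE.
(Aggressive, Jump): Bidder 1 can switch to Jump (7 → 19). Not NE.
(Jump, Honest): Bidder 2 can switch to Jump (3 → 16). Not NE.
(Jump, Aggressive): Bidder 1 can switch to Honest (2 → 10). Not NE.
(Jump, Jump): Bidder 1 gets 19, best alternative 7; Bidder 2 gets 16, best alternative 3. No profitable deviation — NE.
(Snipe, Honest): Bidder 1 can switch to Jump (14 → 17). Not NE.
(Snipe, Aggressive): Bidder 1 can switch to Honest (6 → 10). Not NE.
(The remaining 1 profile has a profitable deviation by the same check.)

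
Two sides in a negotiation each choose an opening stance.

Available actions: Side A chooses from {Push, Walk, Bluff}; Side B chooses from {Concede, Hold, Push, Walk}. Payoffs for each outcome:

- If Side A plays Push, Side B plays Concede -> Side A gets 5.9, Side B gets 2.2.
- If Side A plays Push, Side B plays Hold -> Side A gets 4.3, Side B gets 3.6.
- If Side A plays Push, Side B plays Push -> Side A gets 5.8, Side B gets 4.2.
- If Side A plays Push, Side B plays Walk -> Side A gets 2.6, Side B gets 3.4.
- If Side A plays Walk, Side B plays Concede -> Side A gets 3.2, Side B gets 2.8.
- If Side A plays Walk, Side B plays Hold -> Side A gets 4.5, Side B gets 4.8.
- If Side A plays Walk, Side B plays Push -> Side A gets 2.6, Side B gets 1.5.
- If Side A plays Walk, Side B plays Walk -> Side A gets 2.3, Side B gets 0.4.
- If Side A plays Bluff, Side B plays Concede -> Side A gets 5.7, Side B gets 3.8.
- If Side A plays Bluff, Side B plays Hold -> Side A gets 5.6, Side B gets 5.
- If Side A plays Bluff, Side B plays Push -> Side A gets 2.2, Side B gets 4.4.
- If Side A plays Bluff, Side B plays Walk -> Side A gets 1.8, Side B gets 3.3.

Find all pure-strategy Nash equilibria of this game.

(Push, Push), (Bluff, Hold)

Side A against Concede: payoffs 5.9, 3.2, 5.7 → best response Push.
Side A against Hold: payoffs 4.3, 4.5, 5.6 → best response Bluff.
Side A against Push: payoffs 5.8, 2.6, 2.2 → best response Push.
Side A against Walk: payoffs 2.6, 2.3, 1.8 → best response Push.
Side B against Push: payoffs 2.2, 3.6, 4.2, 3.4 → best response Push.
Side B against Walk: payoffs 2.8, 4.8, 1.5, 0.4 → best response Hold.
Side B against Bluff: payoffs 3.8, 5, 4.4, 3.3 → best response Hold.
Mutual best responses: (Push, Push); (Bluff, Hold).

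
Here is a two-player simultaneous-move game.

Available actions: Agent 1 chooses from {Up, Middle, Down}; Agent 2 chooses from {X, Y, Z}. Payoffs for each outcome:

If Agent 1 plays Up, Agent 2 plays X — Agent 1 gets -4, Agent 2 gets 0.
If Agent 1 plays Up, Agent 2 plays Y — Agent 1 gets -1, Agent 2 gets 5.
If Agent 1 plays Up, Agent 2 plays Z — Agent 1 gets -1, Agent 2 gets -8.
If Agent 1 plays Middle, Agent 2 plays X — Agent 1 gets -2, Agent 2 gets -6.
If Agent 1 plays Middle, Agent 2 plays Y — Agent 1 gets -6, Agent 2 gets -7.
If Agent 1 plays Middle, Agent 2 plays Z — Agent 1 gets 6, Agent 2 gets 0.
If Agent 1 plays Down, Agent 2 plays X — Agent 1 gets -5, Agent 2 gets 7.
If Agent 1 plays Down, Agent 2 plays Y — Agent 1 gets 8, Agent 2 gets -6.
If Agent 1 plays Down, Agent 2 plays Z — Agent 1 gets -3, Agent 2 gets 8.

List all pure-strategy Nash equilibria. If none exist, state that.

(Middle, Z)

For each player, find the best response to each opponent profile; mutual best responses are the pure NE.
Agent 1 against X: payoffs -4, -2, -5 → best response Middle.
Agent 1 against Y: payoffs -1, -6, 8 → best response Down.
Agent 1 against Z: payoffs -1, 6, -3 → best response Middle.
Agent 2 against Up: payoffs 0, 5, -8 → best response Y.
Agent 2 against Middle: payoffs -6, -7, 0 → best response Z.
Agent 2 against Down: payoffs 7, -6, 8 → best response Z.
Mutual best responses: (Middle, Z).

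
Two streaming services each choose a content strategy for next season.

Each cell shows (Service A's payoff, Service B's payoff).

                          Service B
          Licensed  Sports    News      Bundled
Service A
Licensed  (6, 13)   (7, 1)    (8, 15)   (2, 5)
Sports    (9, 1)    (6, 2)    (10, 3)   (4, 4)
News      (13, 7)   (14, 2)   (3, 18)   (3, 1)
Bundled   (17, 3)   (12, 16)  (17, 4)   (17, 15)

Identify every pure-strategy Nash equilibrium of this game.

(Licensed, Licensed): Service A can switch to Sports (6 → 9). Not NE.
(Licensed, Sports): Service A can switch to News (7 → 14). Not NE.
(Licensed, News): Service A can switch to Sports (8 → 10). Not NE.
(Licensed, Bundled): Service A can switch to Sports (2 → 4). Not NE.
(Sports, Licensed): Service A can switch to News (9 → 13). Not NE.
(Sports, Sports): Service A can switch to Licensed (6 → 7). Not NE.
(Sports, News): Service A can switch to Bundled (10 → 17). Not NE.
(Sports, Bundled): Service A can switch to Bundled (4 → 17). Not NE.
(News, Licensed): Service A can switch to Bundled (13 → 17). Not NE.
(News, Sports): Service B can switch to Licensed (2 → 7). Not NE.
(News, News): Service A can switch to Licensed (3 → 8). Not NE.
(News, Bundled): Service A can switch to Sports (3 → 4). Not NE.
(The remaining 4 profiles each have a profitable deviation by the same check.)

No pure-strategy Nash equilibrium.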